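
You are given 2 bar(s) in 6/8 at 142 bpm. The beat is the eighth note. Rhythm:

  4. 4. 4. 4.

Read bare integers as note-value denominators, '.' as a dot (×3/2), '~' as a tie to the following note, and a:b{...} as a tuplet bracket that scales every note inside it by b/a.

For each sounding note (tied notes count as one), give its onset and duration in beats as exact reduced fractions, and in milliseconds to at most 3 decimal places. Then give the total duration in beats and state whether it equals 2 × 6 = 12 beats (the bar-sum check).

1) 0.0ms=0b +1267.606ms=3b
2) 1267.606ms=3b +1267.606ms=3b
3) 2535.211ms=6b +1267.606ms=3b
4) 3802.817ms=9b +1267.606ms=3b
Σ=12b of 12 (142bpm 6/8) — PASS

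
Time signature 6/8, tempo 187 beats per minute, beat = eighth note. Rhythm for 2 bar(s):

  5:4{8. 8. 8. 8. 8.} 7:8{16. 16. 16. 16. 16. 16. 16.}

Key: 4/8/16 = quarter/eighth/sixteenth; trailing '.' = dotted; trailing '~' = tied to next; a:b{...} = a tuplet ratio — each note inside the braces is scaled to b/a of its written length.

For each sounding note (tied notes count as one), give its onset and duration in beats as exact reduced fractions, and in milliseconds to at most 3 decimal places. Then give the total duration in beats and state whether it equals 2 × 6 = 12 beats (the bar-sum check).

1) 0.0ms=0b +385.027ms=6/5b
2) 385.027ms=6/5b +385.027ms=6/5b
3) 770.053ms=12/5b +385.027ms=6/5b
4) 1155.08ms=18/5b +385.027ms=6/5b
5) 1540.107ms=24/5b +385.027ms=6/5b
6) 1925.134ms=6b +275.019ms=6/7b
7) 2200.153ms=48/7b +275.019ms=6/7b
8) 2475.172ms=54/7b +275.019ms=6/7b
9) 2750.191ms=60/7b +275.019ms=6/7b
10) 3025.21ms=66/7b +275.019ms=6/7b
11) 3300.229ms=72/7b +275.019ms=6/7b
12) 3575.248ms=78/7b +275.019ms=6/7b
Σ=12b of 12 (187bpm 6/8) — PASS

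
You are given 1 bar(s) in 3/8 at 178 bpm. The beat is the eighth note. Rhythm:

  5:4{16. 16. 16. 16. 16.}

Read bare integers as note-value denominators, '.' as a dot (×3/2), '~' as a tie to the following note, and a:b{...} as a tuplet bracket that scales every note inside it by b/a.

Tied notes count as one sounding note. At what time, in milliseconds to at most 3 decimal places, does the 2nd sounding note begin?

note 2 onset = 3/5b = 202.247ms

1. 0.0ms @ 0 + 202.247ms (3/5)
2. 202.247ms @ 3/5 + 202.247ms (3/5)
3. 404.494ms @ 6/5 + 202.247ms (3/5)
4. 606.742ms @ 9/5 + 202.247ms (3/5)
5. 808.989ms @ 12/5 + 202.247ms (3/5)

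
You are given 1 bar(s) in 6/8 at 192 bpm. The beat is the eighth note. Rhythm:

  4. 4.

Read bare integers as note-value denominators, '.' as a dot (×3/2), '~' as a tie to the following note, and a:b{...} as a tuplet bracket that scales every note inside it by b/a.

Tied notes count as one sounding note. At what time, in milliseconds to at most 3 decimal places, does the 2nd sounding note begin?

note 2 onset = 3b = 937.5ms

1. 0.0ms @ 0 + 937.5ms (3)
2. 937.5ms @ 3 + 937.5ms (3)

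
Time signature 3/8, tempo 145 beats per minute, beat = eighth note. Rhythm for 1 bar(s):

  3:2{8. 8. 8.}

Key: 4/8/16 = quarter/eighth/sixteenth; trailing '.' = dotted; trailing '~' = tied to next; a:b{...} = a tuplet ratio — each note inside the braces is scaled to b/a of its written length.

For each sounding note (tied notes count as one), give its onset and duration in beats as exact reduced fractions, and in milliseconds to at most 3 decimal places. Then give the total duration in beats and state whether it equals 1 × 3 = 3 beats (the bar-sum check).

1) 0.0ms=0b +413.793ms=1b
2) 413.793ms=1b +413.793ms=1b
3) 827.586ms=2b +413.793ms=1b
Σ=3b of 3 (145bpm 3/8) — PASS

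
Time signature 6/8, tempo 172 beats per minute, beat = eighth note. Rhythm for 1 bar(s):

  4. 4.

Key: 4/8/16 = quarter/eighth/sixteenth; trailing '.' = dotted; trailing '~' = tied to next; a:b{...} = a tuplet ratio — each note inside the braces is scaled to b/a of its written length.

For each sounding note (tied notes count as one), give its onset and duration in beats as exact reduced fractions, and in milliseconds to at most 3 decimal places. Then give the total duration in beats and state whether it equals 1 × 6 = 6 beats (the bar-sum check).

1) 0.0ms=0b +1046.512ms=3b
2) 1046.512ms=3b +1046.512ms=3b
Σ=6b of 6 (172bpm 6/8) — PASS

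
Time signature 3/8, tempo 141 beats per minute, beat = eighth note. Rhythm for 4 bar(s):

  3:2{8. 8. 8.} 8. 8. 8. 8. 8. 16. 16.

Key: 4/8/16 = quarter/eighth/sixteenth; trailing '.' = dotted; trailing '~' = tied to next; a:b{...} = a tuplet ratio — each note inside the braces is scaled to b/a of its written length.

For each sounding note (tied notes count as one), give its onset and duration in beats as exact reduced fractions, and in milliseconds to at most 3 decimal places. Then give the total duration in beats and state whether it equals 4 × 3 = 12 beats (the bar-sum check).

1) 0.0ms=0b +425.532ms=1b
2) 425.532ms=1b +425.532ms=1b
3) 851.064ms=2b +425.532ms=1b
4) 1276.596ms=3b +638.298ms=3/2b
5) 1914.894ms=9/2b +638.298ms=3/2b
6) 2553.191ms=6b +638.298ms=3/2b
7) 3191.489ms=15/2b +638.298ms=3/2b
8) 3829.787ms=9b +638.298ms=3/2b
9) 4468.085ms=21/2b +319.149ms=3/4b
10) 4787.234ms=45/4b +319.149ms=3/4b
Σ=12b of 12 (141bpm 3/8) — PASS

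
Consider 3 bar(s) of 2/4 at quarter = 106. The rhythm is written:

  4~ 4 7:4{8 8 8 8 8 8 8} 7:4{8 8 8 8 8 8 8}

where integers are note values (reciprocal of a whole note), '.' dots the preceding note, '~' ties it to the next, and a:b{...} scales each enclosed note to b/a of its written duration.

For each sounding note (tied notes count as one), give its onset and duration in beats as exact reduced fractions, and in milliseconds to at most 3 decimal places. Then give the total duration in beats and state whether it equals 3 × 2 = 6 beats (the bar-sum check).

1) 0.0ms=0b +1132.075ms=2b
2) 1132.075ms=2b +161.725ms=2/7b
3) 1293.801ms=16/7b +161.725ms=2/7b
4) 1455.526ms=18/7b +161.725ms=2/7b
5) 1617.251ms=20/7b +161.725ms=2/7b
6) 1778.976ms=22/7b +161.725ms=2/7b
7) 1940.701ms=24/7b +161.725ms=2/7b
8) 2102.426ms=26/7b +161.725ms=2/7b
9) 2264.151ms=4b +161.725ms=2/7b
10) 2425.876ms=30/7b +161.725ms=2/7b
11) 2587.601ms=32/7b +161.725ms=2/7b
12) 2749.326ms=34/7b +161.725ms=2/7b
13) 2911.051ms=36/7b +161.725ms=2/7b
14) 3072.776ms=38/7b +161.725ms=2/7b
15) 3234.501ms=40/7b +161.725ms=2/7b
Σ=6b of 6 (106bpm 2/4) — PASS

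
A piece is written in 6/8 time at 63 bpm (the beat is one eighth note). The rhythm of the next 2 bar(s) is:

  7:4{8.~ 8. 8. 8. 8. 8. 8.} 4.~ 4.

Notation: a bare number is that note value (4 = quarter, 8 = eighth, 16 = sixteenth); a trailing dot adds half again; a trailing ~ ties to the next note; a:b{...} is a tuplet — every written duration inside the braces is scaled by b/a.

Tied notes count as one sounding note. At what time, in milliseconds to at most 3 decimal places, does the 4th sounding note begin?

1. 0.0ms @ 0 + 1632.653ms (12/7)
2. 1632.653ms @ 12/7 + 816.327ms (6/7)
3. 2448.98ms @ 18/7 + 816.327ms (6/7)
4. 3265.306ms @ 24/7 + 816.327ms (6/7)
5. 4081.633ms @ 30/7 + 816.327ms (6/7)
6. 4897.959ms @ 36/7 + 816.327ms (6/7)
7. 5714.286ms @ 6 + 5714.286ms (6)

note 4 onset = 24/7b = 3265.306ms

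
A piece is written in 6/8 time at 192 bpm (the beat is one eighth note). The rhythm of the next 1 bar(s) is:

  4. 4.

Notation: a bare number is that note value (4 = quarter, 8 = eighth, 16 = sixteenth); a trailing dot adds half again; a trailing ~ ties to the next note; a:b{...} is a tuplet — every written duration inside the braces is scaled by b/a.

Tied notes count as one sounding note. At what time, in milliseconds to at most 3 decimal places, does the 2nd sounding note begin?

note 2 onset = 3b = 937.5ms

1. 0.0ms @ 0 + 937.5ms (3)
2. 937.5ms @ 3 + 937.5ms (3)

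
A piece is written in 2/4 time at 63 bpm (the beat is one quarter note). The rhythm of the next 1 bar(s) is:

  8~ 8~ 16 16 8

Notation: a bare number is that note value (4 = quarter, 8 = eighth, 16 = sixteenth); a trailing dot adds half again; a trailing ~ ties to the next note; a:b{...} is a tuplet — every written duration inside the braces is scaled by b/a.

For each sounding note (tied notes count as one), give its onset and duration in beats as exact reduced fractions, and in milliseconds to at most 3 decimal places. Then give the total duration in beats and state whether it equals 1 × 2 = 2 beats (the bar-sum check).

1) 0.0ms=0b +1190.476ms=5/4b
2) 1190.476ms=5/4b +238.095ms=1/4b
3) 1428.571ms=3/2b +476.19ms=1/2b
Σ=2b of 2 (63bpm 2/4) — PASS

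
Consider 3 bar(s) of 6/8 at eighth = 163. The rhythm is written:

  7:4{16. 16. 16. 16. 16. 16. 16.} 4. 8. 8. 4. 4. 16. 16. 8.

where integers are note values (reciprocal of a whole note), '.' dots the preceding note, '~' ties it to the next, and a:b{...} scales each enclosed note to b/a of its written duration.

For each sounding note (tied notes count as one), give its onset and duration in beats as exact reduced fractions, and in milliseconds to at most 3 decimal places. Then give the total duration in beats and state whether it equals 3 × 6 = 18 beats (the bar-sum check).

1) 0.0ms=0b +157.756ms=3/7b
2) 157.756ms=3/7b +157.756ms=3/7b
3) 315.513ms=6/7b +157.756ms=3/7b
4) 473.269ms=9/7b +157.756ms=3/7b
5) 631.025ms=12/7b +157.756ms=3/7b
6) 788.782ms=15/7b +157.756ms=3/7b
7) 946.538ms=18/7b +157.756ms=3/7b
8) 1104.294ms=3b +1104.294ms=3b
9) 2208.589ms=6b +552.147ms=3/2b
10) 2760.736ms=15/2b +552.147ms=3/2b
11) 3312.883ms=9b +1104.294ms=3b
12) 4417.178ms=12b +1104.294ms=3b
13) 5521.472ms=15b +276.074ms=3/4b
14) 5797.546ms=63/4b +276.074ms=3/4b
15) 6073.62ms=33/2b +552.147ms=3/2b
Σ=18b of 18 (163bpm 6/8) — PASS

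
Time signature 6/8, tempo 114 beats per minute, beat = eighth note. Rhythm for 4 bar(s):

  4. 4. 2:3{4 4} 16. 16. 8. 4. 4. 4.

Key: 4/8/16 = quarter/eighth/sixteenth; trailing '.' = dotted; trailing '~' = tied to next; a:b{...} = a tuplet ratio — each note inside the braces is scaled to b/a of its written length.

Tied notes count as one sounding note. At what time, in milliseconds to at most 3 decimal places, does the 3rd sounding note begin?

1. 0.0ms @ 0 + 1578.947ms (3)
2. 1578.947ms @ 3 + 1578.947ms (3)
3. 3157.895ms @ 6 + 1578.947ms (3)
4. 4736.842ms @ 9 + 1578.947ms (3)
5. 6315.789ms @ 12 + 394.737ms (3/4)
6. 6710.526ms @ 51/4 + 394.737ms (3/4)
7. 7105.263ms @ 27/2 + 789.474ms (3/2)
8. 7894.737ms @ 15 + 1578.947ms (3)
9. 9473.684ms @ 18 + 1578.947ms (3)
10. 11052.632ms @ 21 + 1578.947ms (3)

note 3 onset = 6b = 3157.895ms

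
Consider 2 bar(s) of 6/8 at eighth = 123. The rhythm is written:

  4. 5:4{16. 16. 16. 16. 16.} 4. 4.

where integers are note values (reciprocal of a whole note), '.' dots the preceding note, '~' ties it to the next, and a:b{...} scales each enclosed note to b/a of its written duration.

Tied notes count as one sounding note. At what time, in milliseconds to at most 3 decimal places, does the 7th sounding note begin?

1. 0.0ms @ 0 + 1463.415ms (3)
2. 1463.415ms @ 3 + 292.683ms (3/5)
3. 1756.098ms @ 18/5 + 292.683ms (3/5)
4. 2048.78ms @ 21/5 + 292.683ms (3/5)
5. 2341.463ms @ 24/5 + 292.683ms (3/5)
6. 2634.146ms @ 27/5 + 292.683ms (3/5)
7. 2926.829ms @ 6 + 1463.415ms (3)
8. 4390.244ms @ 9 + 1463.415ms (3)

note 7 onset = 6b = 2926.829ms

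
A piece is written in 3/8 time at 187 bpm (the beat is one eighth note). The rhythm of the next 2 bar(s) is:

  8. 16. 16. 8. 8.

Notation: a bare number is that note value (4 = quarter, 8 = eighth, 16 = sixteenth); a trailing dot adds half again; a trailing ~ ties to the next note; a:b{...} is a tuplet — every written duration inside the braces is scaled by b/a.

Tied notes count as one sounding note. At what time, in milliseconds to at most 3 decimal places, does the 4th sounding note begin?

note 4 onset = 3b = 962.567ms

1. 0.0ms @ 0 + 481.283ms (3/2)
2. 481.283ms @ 3/2 + 240.642ms (3/4)
3. 721.925ms @ 9/4 + 240.642ms (3/4)
4. 962.567ms @ 3 + 481.283ms (3/2)
5. 1443.85ms @ 9/2 + 481.283ms (3/2)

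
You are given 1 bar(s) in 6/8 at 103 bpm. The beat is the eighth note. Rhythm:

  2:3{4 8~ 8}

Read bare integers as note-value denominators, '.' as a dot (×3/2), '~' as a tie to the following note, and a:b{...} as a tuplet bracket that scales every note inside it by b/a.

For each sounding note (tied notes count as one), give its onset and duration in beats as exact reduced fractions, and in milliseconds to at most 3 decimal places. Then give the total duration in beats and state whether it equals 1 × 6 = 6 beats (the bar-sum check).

1) 0.0ms=0b +1747.573ms=3b
2) 1747.573ms=3b +1747.573ms=3b
Σ=6b of 6 (103bpm 6/8) — PASS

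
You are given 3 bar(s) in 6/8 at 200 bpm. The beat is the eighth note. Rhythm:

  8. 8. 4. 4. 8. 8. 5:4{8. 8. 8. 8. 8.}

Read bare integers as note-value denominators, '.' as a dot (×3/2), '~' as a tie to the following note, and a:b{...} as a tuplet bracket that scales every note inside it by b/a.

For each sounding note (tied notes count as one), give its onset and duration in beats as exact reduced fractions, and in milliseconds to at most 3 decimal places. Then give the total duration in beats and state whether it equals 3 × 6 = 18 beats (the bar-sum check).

1) 0.0ms=0b +450.0ms=3/2b
2) 450.0ms=3/2b +450.0ms=3/2b
3) 900.0ms=3b +900.0ms=3b
4) 1800.0ms=6b +900.0ms=3b
5) 2700.0ms=9b +450.0ms=3/2b
6) 3150.0ms=21/2b +450.0ms=3/2b
7) 3600.0ms=12b +360.0ms=6/5b
8) 3960.0ms=66/5b +360.0ms=6/5b
9) 4320.0ms=72/5b +360.0ms=6/5b
10) 4680.0ms=78/5b +360.0ms=6/5b
11) 5040.0ms=84/5b +360.0ms=6/5b
Σ=18b of 18 (200bpm 6/8) — PASS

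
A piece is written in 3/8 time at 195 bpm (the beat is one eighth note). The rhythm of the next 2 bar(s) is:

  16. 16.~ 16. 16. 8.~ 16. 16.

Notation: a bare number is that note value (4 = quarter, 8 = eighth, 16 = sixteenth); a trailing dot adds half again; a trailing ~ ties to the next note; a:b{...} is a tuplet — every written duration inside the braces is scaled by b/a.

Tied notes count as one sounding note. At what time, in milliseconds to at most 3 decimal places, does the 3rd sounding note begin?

1. 0.0ms @ 0 + 230.769ms (3/4)
2. 230.769ms @ 3/4 + 461.538ms (3/2)
3. 692.308ms @ 9/4 + 230.769ms (3/4)
4. 923.077ms @ 3 + 692.308ms (9/4)
5. 1615.385ms @ 21/4 + 230.769ms (3/4)

note 3 onset = 9/4b = 692.308ms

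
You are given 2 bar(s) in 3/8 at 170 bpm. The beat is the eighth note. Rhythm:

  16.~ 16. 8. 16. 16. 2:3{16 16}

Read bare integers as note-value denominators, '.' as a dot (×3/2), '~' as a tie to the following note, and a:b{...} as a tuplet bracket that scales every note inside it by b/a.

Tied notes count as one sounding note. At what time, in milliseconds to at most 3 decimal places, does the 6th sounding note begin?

note 6 onset = 21/4b = 1852.941ms

1. 0.0ms @ 0 + 529.412ms (3/2)
2. 529.412ms @ 3/2 + 529.412ms (3/2)
3. 1058.824ms @ 3 + 264.706ms (3/4)
4. 1323.529ms @ 15/4 + 264.706ms (3/4)
5. 1588.235ms @ 9/2 + 264.706ms (3/4)
6. 1852.941ms @ 21/4 + 264.706ms (3/4)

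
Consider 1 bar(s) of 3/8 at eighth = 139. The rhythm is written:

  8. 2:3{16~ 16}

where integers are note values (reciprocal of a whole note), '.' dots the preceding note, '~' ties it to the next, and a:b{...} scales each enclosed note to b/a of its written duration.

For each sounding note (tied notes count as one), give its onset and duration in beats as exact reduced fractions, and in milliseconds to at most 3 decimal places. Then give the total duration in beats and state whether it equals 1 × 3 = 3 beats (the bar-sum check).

1) 0.0ms=0b +647.482ms=3/2b
2) 647.482ms=3/2b +647.482ms=3/2b
Σ=3b of 3 (139bpm 3/8) — PASS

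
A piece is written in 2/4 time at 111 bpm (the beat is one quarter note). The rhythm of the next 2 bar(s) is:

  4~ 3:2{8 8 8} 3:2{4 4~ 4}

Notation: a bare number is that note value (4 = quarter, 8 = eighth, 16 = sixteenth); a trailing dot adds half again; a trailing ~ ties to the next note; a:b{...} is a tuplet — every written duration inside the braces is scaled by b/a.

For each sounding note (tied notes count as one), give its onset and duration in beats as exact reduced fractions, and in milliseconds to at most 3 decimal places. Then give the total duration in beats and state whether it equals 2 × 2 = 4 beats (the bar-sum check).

1) 0.0ms=0b +720.721ms=4/3b
2) 720.721ms=4/3b +180.18ms=1/3b
3) 900.901ms=5/3b +180.18ms=1/3b
4) 1081.081ms=2b +360.36ms=2/3b
5) 1441.441ms=8/3b +720.721ms=4/3b
Σ=4b of 4 (111bpm 2/4) — PASS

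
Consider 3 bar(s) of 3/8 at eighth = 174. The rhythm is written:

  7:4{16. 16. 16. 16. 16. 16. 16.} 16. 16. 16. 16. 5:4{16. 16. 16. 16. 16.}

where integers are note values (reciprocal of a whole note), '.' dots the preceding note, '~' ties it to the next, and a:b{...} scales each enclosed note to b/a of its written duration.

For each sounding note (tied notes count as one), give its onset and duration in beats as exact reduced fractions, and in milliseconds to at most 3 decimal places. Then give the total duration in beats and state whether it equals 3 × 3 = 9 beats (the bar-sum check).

1) 0.0ms=0b +147.783ms=3/7b
2) 147.783ms=3/7b +147.783ms=3/7b
3) 295.567ms=6/7b +147.783ms=3/7b
4) 443.35ms=9/7b +147.783ms=3/7b
5) 591.133ms=12/7b +147.783ms=3/7b
6) 738.916ms=15/7b +147.783ms=3/7b
7) 886.7ms=18/7b +147.783ms=3/7b
8) 1034.483ms=3b +258.621ms=3/4b
9) 1293.103ms=15/4b +258.621ms=3/4b
10) 1551.724ms=9/2b +258.621ms=3/4b
11) 1810.345ms=21/4b +258.621ms=3/4b
12) 2068.966ms=6b +206.897ms=3/5b
13) 2275.862ms=33/5b +206.897ms=3/5b
14) 2482.759ms=36/5b +206.897ms=3/5b
15) 2689.655ms=39/5b +206.897ms=3/5b
16) 2896.552ms=42/5b +206.897ms=3/5b
Σ=9b of 9 (174bpm 3/8) — PASS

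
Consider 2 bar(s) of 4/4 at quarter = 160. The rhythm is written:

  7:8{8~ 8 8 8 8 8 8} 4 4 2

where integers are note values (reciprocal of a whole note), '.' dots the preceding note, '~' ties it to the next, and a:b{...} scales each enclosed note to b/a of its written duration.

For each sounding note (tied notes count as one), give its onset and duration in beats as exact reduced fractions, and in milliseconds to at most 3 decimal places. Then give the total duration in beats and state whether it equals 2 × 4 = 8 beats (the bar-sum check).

1) 0.0ms=0b +428.571ms=8/7b
2) 428.571ms=8/7b +214.286ms=4/7b
3) 642.857ms=12/7b +214.286ms=4/7b
4) 857.143ms=16/7b +214.286ms=4/7b
5) 1071.429ms=20/7b +214.286ms=4/7b
6) 1285.714ms=24/7b +214.286ms=4/7b
7) 1500.0ms=4b +375.0ms=1b
8) 1875.0ms=5b +375.0ms=1b
9) 2250.0ms=6b +750.0ms=2b
Σ=8b of 8 (160bpm 4/4) — PASS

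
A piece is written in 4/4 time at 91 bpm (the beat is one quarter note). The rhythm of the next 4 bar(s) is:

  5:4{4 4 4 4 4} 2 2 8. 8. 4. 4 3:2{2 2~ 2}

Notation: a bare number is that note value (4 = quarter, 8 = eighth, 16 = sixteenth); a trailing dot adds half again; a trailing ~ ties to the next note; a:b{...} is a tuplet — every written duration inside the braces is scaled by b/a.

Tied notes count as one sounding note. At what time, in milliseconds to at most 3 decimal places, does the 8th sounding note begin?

1. 0.0ms @ 0 + 527.473ms (4/5)
2. 527.473ms @ 4/5 + 527.473ms (4/5)
3. 1054.945ms @ 8/5 + 527.473ms (4/5)
4. 1582.418ms @ 12/5 + 527.473ms (4/5)
5. 2109.89ms @ 16/5 + 527.473ms (4/5)
6. 2637.363ms @ 4 + 1318.681ms (2)
7. 3956.044ms @ 6 + 1318.681ms (2)
8. 5274.725ms @ 8 + 494.505ms (3/4)
9. 5769.231ms @ 35/4 + 494.505ms (3/4)
10. 6263.736ms @ 19/2 + 989.011ms (3/2)
11. 7252.747ms @ 11 + 659.341ms (1)
12. 7912.088ms @ 12 + 879.121ms (4/3)
13. 8791.209ms @ 40/3 + 1758.242ms (8/3)

note 8 onset = 8b = 5274.725ms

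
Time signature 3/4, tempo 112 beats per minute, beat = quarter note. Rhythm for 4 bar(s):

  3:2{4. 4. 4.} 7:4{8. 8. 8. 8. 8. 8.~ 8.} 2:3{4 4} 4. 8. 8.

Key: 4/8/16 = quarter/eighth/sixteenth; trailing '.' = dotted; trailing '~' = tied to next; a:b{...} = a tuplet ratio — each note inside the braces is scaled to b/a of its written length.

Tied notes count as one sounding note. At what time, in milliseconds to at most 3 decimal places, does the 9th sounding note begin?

1. 0.0ms @ 0 + 535.714ms (1)
2. 535.714ms @ 1 + 535.714ms (1)
3. 1071.429ms @ 2 + 535.714ms (1)
4. 1607.143ms @ 3 + 229.592ms (3/7)
5. 1836.735ms @ 24/7 + 229.592ms (3/7)
6. 2066.327ms @ 27/7 + 229.592ms (3/7)
7. 2295.918ms @ 30/7 + 229.592ms (3/7)
8. 2525.51ms @ 33/7 + 229.592ms (3/7)
9. 2755.102ms @ 36/7 + 459.184ms (6/7)
10. 3214.286ms @ 6 + 803.571ms (3/2)
11. 4017.857ms @ 15/2 + 803.571ms (3/2)
12. 4821.429ms @ 9 + 803.571ms (3/2)
13. 5625.0ms @ 21/2 + 401.786ms (3/4)
14. 6026.786ms @ 45/4 + 401.786ms (3/4)

note 9 onset = 36/7b = 2755.102ms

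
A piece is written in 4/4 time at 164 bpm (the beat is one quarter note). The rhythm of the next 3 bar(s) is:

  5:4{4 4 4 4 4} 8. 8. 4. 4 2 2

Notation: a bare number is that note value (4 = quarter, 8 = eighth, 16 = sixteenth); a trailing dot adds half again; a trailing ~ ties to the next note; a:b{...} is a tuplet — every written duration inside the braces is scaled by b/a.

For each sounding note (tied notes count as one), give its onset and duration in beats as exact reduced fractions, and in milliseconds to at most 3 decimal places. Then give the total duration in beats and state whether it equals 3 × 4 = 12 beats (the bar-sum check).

1) 0.0ms=0b +292.683ms=4/5b
2) 292.683ms=4/5b +292.683ms=4/5b
3) 585.366ms=8/5b +292.683ms=4/5b
4) 878.049ms=12/5b +292.683ms=4/5b
5) 1170.732ms=16/5b +292.683ms=4/5b
6) 1463.415ms=4b +274.39ms=3/4b
7) 1737.805ms=19/4b +274.39ms=3/4b
8) 2012.195ms=11/2b +548.78ms=3/2b
9) 2560.976ms=7b +365.854ms=1b
10) 2926.829ms=8b +731.707ms=2b
11) 3658.537ms=10b +731.707ms=2b
Σ=12b of 12 (164bpm 4/4) — PASS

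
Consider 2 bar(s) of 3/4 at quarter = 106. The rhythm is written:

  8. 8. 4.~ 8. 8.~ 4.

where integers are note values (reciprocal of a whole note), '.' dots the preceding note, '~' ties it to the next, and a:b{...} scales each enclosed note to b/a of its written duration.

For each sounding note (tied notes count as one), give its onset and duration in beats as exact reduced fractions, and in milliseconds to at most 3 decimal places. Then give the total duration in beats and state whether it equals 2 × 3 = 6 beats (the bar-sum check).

1) 0.0ms=0b +424.528ms=3/4b
2) 424.528ms=3/4b +424.528ms=3/4b
3) 849.057ms=3/2b +1273.585ms=9/4b
4) 2122.642ms=15/4b +1273.585ms=9/4b
Σ=6b of 6 (106bpm 3/4) — PASS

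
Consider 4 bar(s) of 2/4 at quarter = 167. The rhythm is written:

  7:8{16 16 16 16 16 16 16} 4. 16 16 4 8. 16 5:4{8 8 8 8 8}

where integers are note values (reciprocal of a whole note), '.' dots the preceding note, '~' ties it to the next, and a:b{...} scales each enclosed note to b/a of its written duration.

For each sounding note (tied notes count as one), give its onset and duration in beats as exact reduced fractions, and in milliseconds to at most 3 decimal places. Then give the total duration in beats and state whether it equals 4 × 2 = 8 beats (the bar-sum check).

1) 0.0ms=0b +102.652ms=2/7b
2) 102.652ms=2/7b +102.652ms=2/7b
3) 205.304ms=4/7b +102.652ms=2/7b
4) 307.956ms=6/7b +102.652ms=2/7b
5) 410.607ms=8/7b +102.652ms=2/7b
6) 513.259ms=10/7b +102.652ms=2/7b
7) 615.911ms=12/7b +102.652ms=2/7b
8) 718.563ms=2b +538.922ms=3/2b
9) 1257.485ms=7/2b +89.82ms=1/4b
10) 1347.305ms=15/4b +89.82ms=1/4b
11) 1437.126ms=4b +359.281ms=1b
12) 1796.407ms=5b +269.461ms=3/4b
13) 2065.868ms=23/4b +89.82ms=1/4b
14) 2155.689ms=6b +143.713ms=2/5b
15) 2299.401ms=32/5b +143.713ms=2/5b
16) 2443.114ms=34/5b +143.713ms=2/5b
17) 2586.826ms=36/5b +143.713ms=2/5b
18) 2730.539ms=38/5b +143.713ms=2/5b
Σ=8b of 8 (167bpm 2/4) — PASS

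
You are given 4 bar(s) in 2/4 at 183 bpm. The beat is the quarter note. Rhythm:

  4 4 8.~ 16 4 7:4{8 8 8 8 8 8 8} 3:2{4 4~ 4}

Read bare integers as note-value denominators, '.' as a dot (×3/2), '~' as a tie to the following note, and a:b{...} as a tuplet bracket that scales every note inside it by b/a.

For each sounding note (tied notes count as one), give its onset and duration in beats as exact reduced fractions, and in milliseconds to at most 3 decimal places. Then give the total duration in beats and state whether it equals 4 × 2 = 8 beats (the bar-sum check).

1) 0.0ms=0b +327.869ms=1b
2) 327.869ms=1b +327.869ms=1b
3) 655.738ms=2b +327.869ms=1b
4) 983.607ms=3b +327.869ms=1b
5) 1311.475ms=4b +93.677ms=2/7b
6) 1405.152ms=30/7b +93.677ms=2/7b
7) 1498.829ms=32/7b +93.677ms=2/7b
8) 1592.506ms=34/7b +93.677ms=2/7b
9) 1686.183ms=36/7b +93.677ms=2/7b
10) 1779.859ms=38/7b +93.677ms=2/7b
11) 1873.536ms=40/7b +93.677ms=2/7b
12) 1967.213ms=6b +218.579ms=2/3b
13) 2185.792ms=20/3b +437.158ms=4/3b
Σ=8b of 8 (183bpm 2/4) — PASS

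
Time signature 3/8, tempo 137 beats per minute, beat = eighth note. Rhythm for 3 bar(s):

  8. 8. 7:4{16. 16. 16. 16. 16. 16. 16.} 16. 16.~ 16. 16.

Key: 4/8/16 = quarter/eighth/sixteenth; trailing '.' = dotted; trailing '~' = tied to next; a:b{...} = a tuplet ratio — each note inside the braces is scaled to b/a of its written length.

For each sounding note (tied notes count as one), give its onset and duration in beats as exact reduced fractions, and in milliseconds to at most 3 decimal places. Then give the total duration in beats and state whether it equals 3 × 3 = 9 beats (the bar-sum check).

1) 0.0ms=0b +656.934ms=3/2b
2) 656.934ms=3/2b +656.934ms=3/2b
3) 1313.869ms=3b +187.696ms=3/7b
4) 1501.564ms=24/7b +187.696ms=3/7b
5) 1689.26ms=27/7b +187.696ms=3/7b
6) 1876.955ms=30/7b +187.696ms=3/7b
7) 2064.651ms=33/7b +187.696ms=3/7b
8) 2252.346ms=36/7b +187.696ms=3/7b
9) 2440.042ms=39/7b +187.696ms=3/7b
10) 2627.737ms=6b +328.467ms=3/4b
11) 2956.204ms=27/4b +656.934ms=3/2b
12) 3613.139ms=33/4b +328.467ms=3/4b
Σ=9b of 9 (137bpm 3/8) — PASS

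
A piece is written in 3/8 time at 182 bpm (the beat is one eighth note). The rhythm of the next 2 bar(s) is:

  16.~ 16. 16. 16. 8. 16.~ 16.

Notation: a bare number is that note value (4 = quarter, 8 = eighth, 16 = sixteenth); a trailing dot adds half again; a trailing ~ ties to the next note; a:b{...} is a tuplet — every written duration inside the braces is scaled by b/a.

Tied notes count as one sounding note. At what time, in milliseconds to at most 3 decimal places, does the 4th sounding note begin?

1. 0.0ms @ 0 + 494.505ms (3/2)
2. 494.505ms @ 3/2 + 247.253ms (3/4)
3. 741.758ms @ 9/4 + 247.253ms (3/4)
4. 989.011ms @ 3 + 494.505ms (3/2)
5. 1483.516ms @ 9/2 + 494.505ms (3/2)

note 4 onset = 3b = 989.011ms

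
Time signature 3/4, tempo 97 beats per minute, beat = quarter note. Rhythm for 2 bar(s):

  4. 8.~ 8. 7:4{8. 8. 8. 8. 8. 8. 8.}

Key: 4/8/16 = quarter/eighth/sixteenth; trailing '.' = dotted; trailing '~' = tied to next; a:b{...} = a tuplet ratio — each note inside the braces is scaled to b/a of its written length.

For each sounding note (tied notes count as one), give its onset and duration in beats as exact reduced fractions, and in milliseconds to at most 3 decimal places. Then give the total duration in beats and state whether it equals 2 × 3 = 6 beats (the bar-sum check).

1) 0.0ms=0b +927.835ms=3/2b
2) 927.835ms=3/2b +927.835ms=3/2b
3) 1855.67ms=3b +265.096ms=3/7b
4) 2120.766ms=24/7b +265.096ms=3/7b
5) 2385.862ms=27/7b +265.096ms=3/7b
6) 2650.957ms=30/7b +265.096ms=3/7b
7) 2916.053ms=33/7b +265.096ms=3/7b
8) 3181.149ms=36/7b +265.096ms=3/7b
9) 3446.244ms=39/7b +265.096ms=3/7b
Σ=6b of 6 (97bpm 3/4) — PASS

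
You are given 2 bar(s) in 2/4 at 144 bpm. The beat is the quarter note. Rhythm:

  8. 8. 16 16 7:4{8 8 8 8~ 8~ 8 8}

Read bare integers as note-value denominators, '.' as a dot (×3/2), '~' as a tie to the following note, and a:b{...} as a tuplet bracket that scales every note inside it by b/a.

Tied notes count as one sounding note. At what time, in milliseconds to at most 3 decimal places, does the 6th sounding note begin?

1. 0.0ms @ 0 + 312.5ms (3/4)
2. 312.5ms @ 3/4 + 312.5ms (3/4)
3. 625.0ms @ 3/2 + 104.167ms (1/4)
4. 729.167ms @ 7/4 + 104.167ms (1/4)
5. 833.333ms @ 2 + 119.048ms (2/7)
6. 952.381ms @ 16/7 + 119.048ms (2/7)
7. 1071.429ms @ 18/7 + 119.048ms (2/7)
8. 1190.476ms @ 20/7 + 357.143ms (6/7)
9. 1547.619ms @ 26/7 + 119.048ms (2/7)

note 6 onset = 16/7b = 952.381ms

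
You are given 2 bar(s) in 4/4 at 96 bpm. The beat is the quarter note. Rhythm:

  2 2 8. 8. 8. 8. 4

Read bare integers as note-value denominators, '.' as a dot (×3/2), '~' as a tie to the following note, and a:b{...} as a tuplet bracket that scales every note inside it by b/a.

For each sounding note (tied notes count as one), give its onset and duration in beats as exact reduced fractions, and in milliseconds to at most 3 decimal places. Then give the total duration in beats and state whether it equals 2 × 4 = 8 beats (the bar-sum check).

1) 0.0ms=0b +1250.0ms=2b
2) 1250.0ms=2b +1250.0ms=2b
3) 2500.0ms=4b +468.75ms=3/4b
4) 2968.75ms=19/4b +468.75ms=3/4b
5) 3437.5ms=11/2b +468.75ms=3/4b
6) 3906.25ms=25/4b +468.75ms=3/4b
7) 4375.0ms=7b +625.0ms=1b
Σ=8b of 8 (96bpm 4/4) — PASS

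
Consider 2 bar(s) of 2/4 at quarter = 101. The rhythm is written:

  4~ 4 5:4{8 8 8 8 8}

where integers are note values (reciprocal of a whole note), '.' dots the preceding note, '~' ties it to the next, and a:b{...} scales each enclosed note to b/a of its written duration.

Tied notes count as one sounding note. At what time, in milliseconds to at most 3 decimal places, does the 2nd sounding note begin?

note 2 onset = 2b = 1188.119ms

1. 0.0ms @ 0 + 1188.119ms (2)
2. 1188.119ms @ 2 + 237.624ms (2/5)
3. 1425.743ms @ 12/5 + 237.624ms (2/5)
4. 1663.366ms @ 14/5 + 237.624ms (2/5)
5. 1900.99ms @ 16/5 + 237.624ms (2/5)
6. 2138.614ms @ 18/5 + 237.624ms (2/5)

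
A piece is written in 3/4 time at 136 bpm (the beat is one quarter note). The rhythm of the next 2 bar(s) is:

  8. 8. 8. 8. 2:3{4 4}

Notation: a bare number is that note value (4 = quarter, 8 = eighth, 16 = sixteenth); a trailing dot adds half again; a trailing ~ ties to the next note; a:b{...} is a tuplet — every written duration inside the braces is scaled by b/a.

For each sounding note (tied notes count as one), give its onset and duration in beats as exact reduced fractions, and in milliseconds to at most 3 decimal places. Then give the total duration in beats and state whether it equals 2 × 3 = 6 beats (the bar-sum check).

1) 0.0ms=0b +330.882ms=3/4b
2) 330.882ms=3/4b +330.882ms=3/4b
3) 661.765ms=3/2b +330.882ms=3/4b
4) 992.647ms=9/4b +330.882ms=3/4b
5) 1323.529ms=3b +661.765ms=3/2b
6) 1985.294ms=9/2b +661.765ms=3/2b
Σ=6b of 6 (136bpm 3/4) — PASS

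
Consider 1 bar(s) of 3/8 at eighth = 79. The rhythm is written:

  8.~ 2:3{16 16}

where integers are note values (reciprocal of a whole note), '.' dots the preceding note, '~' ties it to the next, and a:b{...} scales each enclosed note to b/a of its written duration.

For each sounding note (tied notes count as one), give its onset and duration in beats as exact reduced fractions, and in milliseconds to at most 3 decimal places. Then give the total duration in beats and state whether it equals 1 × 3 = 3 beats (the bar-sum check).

1) 0.0ms=0b +1708.861ms=9/4b
2) 1708.861ms=9/4b +569.62ms=3/4b
Σ=3b of 3 (79bpm 3/8) — PASS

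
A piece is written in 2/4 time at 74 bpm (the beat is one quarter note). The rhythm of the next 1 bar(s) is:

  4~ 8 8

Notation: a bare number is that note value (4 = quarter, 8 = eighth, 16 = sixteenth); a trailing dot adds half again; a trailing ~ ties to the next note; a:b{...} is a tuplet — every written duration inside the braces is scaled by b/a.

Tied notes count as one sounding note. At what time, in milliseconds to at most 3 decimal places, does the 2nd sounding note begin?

1. 0.0ms @ 0 + 1216.216ms (3/2)
2. 1216.216ms @ 3/2 + 405.405ms (1/2)

note 2 onset = 3/2b = 1216.216ms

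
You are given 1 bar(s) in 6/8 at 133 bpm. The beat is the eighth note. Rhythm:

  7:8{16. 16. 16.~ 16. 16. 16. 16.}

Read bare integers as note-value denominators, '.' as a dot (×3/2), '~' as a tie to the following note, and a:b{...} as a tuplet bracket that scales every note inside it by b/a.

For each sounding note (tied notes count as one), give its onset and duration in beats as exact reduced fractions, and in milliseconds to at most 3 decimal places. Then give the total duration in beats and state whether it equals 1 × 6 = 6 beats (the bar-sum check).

1) 0.0ms=0b +386.681ms=6/7b
2) 386.681ms=6/7b +386.681ms=6/7b
3) 773.362ms=12/7b +773.362ms=12/7b
4) 1546.724ms=24/7b +386.681ms=6/7b
5) 1933.405ms=30/7b +386.681ms=6/7b
6) 2320.086ms=36/7b +386.681ms=6/7b
Σ=6b of 6 (133bpm 6/8) — PASS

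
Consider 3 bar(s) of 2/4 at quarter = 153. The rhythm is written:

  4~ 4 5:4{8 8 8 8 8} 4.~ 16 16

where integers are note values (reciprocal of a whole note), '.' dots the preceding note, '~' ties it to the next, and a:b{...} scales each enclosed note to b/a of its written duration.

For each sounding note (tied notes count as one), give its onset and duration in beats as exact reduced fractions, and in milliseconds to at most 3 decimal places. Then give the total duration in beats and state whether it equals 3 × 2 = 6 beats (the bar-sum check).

1) 0.0ms=0b +784.314ms=2b
2) 784.314ms=2b +156.863ms=2/5b
3) 941.176ms=12/5b +156.863ms=2/5b
4) 1098.039ms=14/5b +156.863ms=2/5b
5) 1254.902ms=16/5b +156.863ms=2/5b
6) 1411.765ms=18/5b +156.863ms=2/5b
7) 1568.627ms=4b +686.275ms=7/4b
8) 2254.902ms=23/4b +98.039ms=1/4b
Σ=6b of 6 (153bpm 2/4) — PASS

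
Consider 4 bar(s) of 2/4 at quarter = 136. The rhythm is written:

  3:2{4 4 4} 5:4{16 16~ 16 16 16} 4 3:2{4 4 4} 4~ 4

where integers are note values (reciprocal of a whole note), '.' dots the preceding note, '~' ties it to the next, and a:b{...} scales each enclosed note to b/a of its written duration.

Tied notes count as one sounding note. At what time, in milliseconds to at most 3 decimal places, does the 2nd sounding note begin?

note 2 onset = 2/3b = 294.118ms

1. 0.0ms @ 0 + 294.118ms (2/3)
2. 294.118ms @ 2/3 + 294.118ms (2/3)
3. 588.235ms @ 4/3 + 294.118ms (2/3)
4. 882.353ms @ 2 + 88.235ms (1/5)
5. 970.588ms @ 11/5 + 176.471ms (2/5)
6. 1147.059ms @ 13/5 + 88.235ms (1/5)
7. 1235.294ms @ 14/5 + 88.235ms (1/5)
8. 1323.529ms @ 3 + 441.176ms (1)
9. 1764.706ms @ 4 + 294.118ms (2/3)
10. 2058.824ms @ 14/3 + 294.118ms (2/3)
11. 2352.941ms @ 16/3 + 294.118ms (2/3)
12. 2647.059ms @ 6 + 882.353ms (2)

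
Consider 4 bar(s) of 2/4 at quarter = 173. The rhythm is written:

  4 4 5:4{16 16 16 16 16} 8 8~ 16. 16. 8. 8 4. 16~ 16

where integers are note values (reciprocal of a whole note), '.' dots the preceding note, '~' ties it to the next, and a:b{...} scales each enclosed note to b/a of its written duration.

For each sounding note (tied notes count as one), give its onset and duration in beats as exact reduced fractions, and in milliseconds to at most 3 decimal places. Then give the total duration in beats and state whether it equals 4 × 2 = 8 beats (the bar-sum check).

1) 0.0ms=0b +346.821ms=1b
2) 346.821ms=1b +346.821ms=1b
3) 693.642ms=2b +69.364ms=1/5b
4) 763.006ms=11/5b +69.364ms=1/5b
5) 832.37ms=12/5b +69.364ms=1/5b
6) 901.734ms=13/5b +69.364ms=1/5b
7) 971.098ms=14/5b +69.364ms=1/5b
8) 1040.462ms=3b +173.41ms=1/2b
9) 1213.873ms=7/2b +303.468ms=7/8b
10) 1517.341ms=35/8b +130.058ms=3/8b
11) 1647.399ms=19/4b +260.116ms=3/4b
12) 1907.514ms=11/2b +173.41ms=1/2b
13) 2080.925ms=6b +520.231ms=3/2b
14) 2601.156ms=15/2b +173.41ms=1/2b
Σ=8b of 8 (173bpm 2/4) — PASS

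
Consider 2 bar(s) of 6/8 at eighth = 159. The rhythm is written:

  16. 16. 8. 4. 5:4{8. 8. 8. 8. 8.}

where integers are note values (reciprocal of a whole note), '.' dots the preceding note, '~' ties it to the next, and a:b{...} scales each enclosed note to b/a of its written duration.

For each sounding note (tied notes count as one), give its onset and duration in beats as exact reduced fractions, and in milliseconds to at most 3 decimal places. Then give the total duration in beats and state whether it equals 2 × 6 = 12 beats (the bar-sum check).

1) 0.0ms=0b +283.019ms=3/4b
2) 283.019ms=3/4b +283.019ms=3/4b
3) 566.038ms=3/2b +566.038ms=3/2b
4) 1132.075ms=3b +1132.075ms=3b
5) 2264.151ms=6b +452.83ms=6/5b
6) 2716.981ms=36/5b +452.83ms=6/5b
7) 3169.811ms=42/5b +452.83ms=6/5b
8) 3622.642ms=48/5b +452.83ms=6/5b
9) 4075.472ms=54/5b +452.83ms=6/5b
Σ=12b of 12 (159bpm 6/8) — PASS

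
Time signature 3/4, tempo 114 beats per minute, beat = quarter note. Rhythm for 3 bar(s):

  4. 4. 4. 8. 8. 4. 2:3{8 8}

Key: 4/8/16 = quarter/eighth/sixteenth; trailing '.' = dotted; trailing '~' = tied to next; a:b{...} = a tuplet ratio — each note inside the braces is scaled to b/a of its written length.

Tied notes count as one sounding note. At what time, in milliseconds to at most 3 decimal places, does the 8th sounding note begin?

note 8 onset = 33/4b = 4342.105ms

1. 0.0ms @ 0 + 789.474ms (3/2)
2. 789.474ms @ 3/2 + 789.474ms (3/2)
3. 1578.947ms @ 3 + 789.474ms (3/2)
4. 2368.421ms @ 9/2 + 394.737ms (3/4)
5. 2763.158ms @ 21/4 + 394.737ms (3/4)
6. 3157.895ms @ 6 + 789.474ms (3/2)
7. 3947.368ms @ 15/2 + 394.737ms (3/4)
8. 4342.105ms @ 33/4 + 394.737ms (3/4)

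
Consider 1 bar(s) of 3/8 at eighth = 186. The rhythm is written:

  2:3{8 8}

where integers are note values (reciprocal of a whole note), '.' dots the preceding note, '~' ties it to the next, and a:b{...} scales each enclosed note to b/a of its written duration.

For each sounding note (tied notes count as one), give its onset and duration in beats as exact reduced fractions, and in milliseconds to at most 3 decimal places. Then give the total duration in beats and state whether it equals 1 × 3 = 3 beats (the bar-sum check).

1) 0.0ms=0b +483.871ms=3/2b
2) 483.871ms=3/2b +483.871ms=3/2b
Σ=3b of 3 (186bpm 3/8) — PASS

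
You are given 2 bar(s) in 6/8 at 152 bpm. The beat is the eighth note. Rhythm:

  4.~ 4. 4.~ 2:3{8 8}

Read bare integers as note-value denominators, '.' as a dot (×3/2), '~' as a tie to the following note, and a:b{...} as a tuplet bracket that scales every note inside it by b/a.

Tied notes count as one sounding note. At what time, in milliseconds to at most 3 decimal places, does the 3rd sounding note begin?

note 3 onset = 21/2b = 4144.737ms

1. 0.0ms @ 0 + 2368.421ms (6)
2. 2368.421ms @ 6 + 1776.316ms (9/2)
3. 4144.737ms @ 21/2 + 592.105ms (3/2)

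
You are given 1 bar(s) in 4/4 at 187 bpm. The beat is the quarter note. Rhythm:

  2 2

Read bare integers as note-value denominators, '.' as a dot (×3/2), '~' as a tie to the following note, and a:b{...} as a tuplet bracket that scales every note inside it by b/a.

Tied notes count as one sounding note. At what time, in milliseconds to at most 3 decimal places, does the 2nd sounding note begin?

note 2 onset = 2b = 641.711ms

1. 0.0ms @ 0 + 641.711ms (2)
2. 641.711ms @ 2 + 641.711ms (2)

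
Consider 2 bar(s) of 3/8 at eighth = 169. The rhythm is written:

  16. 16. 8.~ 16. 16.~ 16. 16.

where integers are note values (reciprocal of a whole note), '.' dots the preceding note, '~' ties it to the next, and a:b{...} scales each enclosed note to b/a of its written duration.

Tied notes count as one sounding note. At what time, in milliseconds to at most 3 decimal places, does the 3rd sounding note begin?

note 3 onset = 3/2b = 532.544ms

1. 0.0ms @ 0 + 266.272ms (3/4)
2. 266.272ms @ 3/4 + 266.272ms (3/4)
3. 532.544ms @ 3/2 + 798.817ms (9/4)
4. 1331.361ms @ 15/4 + 532.544ms (3/2)
5. 1863.905ms @ 21/4 + 266.272ms (3/4)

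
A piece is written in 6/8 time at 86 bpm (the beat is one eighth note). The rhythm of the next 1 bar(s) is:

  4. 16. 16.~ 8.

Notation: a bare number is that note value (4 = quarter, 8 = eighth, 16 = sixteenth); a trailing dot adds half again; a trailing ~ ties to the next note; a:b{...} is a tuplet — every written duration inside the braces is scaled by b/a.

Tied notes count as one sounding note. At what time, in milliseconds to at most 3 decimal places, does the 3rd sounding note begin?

1. 0.0ms @ 0 + 2093.023ms (3)
2. 2093.023ms @ 3 + 523.256ms (3/4)
3. 2616.279ms @ 15/4 + 1569.767ms (9/4)

note 3 onset = 15/4b = 2616.279ms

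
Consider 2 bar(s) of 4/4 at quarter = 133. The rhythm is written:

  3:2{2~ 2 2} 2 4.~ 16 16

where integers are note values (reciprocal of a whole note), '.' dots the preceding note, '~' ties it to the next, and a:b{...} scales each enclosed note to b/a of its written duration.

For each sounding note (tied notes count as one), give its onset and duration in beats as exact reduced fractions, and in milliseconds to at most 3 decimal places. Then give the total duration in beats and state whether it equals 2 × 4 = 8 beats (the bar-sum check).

1) 0.0ms=0b +1203.008ms=8/3b
2) 1203.008ms=8/3b +601.504ms=4/3b
3) 1804.511ms=4b +902.256ms=2b
4) 2706.767ms=6b +789.474ms=7/4b
5) 3496.241ms=31/4b +112.782ms=1/4b
Σ=8b of 8 (133bpm 4/4) — PASS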